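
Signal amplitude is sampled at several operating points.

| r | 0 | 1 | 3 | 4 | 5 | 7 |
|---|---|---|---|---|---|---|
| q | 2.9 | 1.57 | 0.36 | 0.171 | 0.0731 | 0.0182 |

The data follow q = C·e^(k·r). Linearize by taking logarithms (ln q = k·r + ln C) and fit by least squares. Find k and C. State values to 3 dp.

k = -0.735, C = 3.105

Linearized form: ln q = k·r + ln C. From the 6 transformed points,
Over the data: Σr = 20.0000, Σ(r)² = 100.0000, Σln q = -7.8942, Σr·ln q = -50.8022.
Normal system: [[100.0000, 20.0000]; [20.0000, 6]]·[k, ln C]ᵀ = [-50.8022, -7.8942]ᵀ.
Slope k = (n·Σr·ln q − Σr·Σln q)/(n·Σ(r)² − (Σr)²) = (6·-50.8022 − 20.0000·-7.8942)/200.0000 = -0.73464; ln C = (Σln q − k·Σr)/n = 1.13311, so C = exp(1.13311) = 3.10531.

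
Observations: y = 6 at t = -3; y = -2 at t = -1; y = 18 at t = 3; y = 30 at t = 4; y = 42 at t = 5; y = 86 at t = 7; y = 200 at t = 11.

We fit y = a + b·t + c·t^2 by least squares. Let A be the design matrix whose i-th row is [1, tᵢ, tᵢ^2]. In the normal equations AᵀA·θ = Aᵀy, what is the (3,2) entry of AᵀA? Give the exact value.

1862

Row 3 ↔ basis t^2, column 2 ↔ basis t, so (AᵀA)_{3,2} = Σᵢ (t^2)·(t) = (9)·(-3) + (1)·(-1) + (9)·(3) + (16)·(4) + (25)·(5) + (49)·(7) + (121)·(11) = 1862.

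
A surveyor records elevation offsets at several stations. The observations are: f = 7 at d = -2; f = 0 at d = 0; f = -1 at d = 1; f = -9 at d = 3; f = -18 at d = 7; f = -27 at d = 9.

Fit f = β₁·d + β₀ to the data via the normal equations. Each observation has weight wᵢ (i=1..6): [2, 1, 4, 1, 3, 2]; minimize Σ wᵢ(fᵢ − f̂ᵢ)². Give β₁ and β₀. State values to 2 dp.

β₁ = -2.97, β₀ = 1.37

Forming XᵀWX = [[330, 42]; [42, 13]] and XᵀWf = [-923, -107]ᵀ gives XᵀWX·[β₁, β₀]ᵀ = XᵀWf.
Δ = 330·13 − 42² = 2526.
β₁ = ((-923)·13 − 42·(-107))/2526 = -7505/2526; β₀ = (330·(-107) − 42·(-923))/2526 = 576/421.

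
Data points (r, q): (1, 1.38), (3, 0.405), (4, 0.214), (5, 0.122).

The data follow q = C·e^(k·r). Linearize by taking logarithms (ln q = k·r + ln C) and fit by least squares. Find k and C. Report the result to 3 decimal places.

Let Y = ln q. Fitting Y = k·r + ln C by least squares:
Σr = 13.0000, Σ(r)² = 51.0000, Σln q = -4.2273, Σr·ln q = -19.0753.
Equations: 51.0000·k + 13.0000·ln C = -19.0753;  13.0000·k + 4·ln C = -4.2273.
Slope k = (n·Σr·ln q − Σr·Σln q)/(n·Σ(r)² − (Σr)²) = (4·-19.0753 − 13.0000·-4.2273)/35.0000 = -0.60990; ln C = (Σln q − k·Σr)/n = 0.92534, so C = exp(0.92534) = 2.52272.

k = -0.610, C = 2.523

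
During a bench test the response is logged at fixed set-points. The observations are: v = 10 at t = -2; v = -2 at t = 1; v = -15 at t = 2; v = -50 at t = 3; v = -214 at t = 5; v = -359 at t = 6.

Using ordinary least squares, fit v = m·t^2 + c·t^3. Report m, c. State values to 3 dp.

m = -0.924, c = -1.513

Entries of MᵀM: Σt^2·t^2 = 2035, Σt^2·t^3 = 11145, Σt^3·t^3 = 63139.
For Mᵀv: Σt^2·v = -18746, Σt^3·v = -105846.
Eliminating c: 63139·(row 1) − 11145·(row 2) gives 4276840·m = 63139·(-18746) − 11145·(-105846) = -3950024, so m = -493753/534605.
Then c = ((-105846) − 11145·(-493753/534605))/63139 = -161811/106921.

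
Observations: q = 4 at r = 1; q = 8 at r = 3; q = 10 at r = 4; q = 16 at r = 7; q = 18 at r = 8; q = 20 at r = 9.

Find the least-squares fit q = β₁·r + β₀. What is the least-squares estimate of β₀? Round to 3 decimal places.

β₀ = 2.000

Compute the Gram sums: Σr·r = 220, Σr = 32, Σ1 = 6.
For Aᵀq: Σr·q = 504, Σq = 76.
AᵀA·[β₁, β₀]ᵀ = Aᵀq becomes [[220, 32]; [32, 6]]·[β₁, β₀]ᵀ = [504, 76]ᵀ.
Δ = 220·6 − 32² = 296.
β₁ = (504·6 − 32·76)/296 = 2; β₀ = (220·76 − 32·504)/296 = 2.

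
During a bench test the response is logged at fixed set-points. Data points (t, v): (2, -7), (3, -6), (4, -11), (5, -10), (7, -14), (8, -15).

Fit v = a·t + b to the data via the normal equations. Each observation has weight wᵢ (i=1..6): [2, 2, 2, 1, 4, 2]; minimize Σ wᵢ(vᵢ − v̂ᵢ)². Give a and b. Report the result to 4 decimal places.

Forming AᵀWA = [[407, 67]; [67, 13]] and AᵀWv = [-834, -144]ᵀ gives AᵀWA·[a, b]ᵀ = AᵀWv.
Δ = 407·13 − 67² = 802.
a = ((-834)·13 − 67·(-144))/802 = -597/401; b = (407·(-144) − 67·(-834))/802 = -1365/401.

a = -1.4888, b = -3.4040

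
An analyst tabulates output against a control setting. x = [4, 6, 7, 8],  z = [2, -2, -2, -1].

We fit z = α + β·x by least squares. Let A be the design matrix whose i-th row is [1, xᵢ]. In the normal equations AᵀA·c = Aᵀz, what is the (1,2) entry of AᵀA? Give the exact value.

Row 1 ↔ basis 1, column 2 ↔ basis x, so (AᵀA)_{1,2} = Σᵢ x = (1)·(4) + (1)·(6) + (1)·(7) + (1)·(8) = 25.

25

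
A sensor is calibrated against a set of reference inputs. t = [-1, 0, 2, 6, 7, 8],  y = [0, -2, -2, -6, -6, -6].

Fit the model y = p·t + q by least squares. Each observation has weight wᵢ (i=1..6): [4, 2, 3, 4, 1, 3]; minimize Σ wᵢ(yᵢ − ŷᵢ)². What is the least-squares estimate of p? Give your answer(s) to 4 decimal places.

Normal-equation sums: Σwᵢ·t·t = 401, Σwᵢ·t = 57, Σwᵢ·1 = 17.
And Σwᵢ·t·y = -342, Σwᵢ·y = -58.
So AᵀWA·[p, q]ᵀ = AᵀWy: [[401, 57]; [57, 17]]·[p, q]ᵀ = [-342, -58]ᵀ.
Eliminating q: 17·(row 1) − 57·(row 2) gives 3568·p = 17·(-342) − 57·(-58) = -2508, so p = -627/892.
Then q = ((-58) − 57·(-627/892))/17 = -941/892.

p = -0.7029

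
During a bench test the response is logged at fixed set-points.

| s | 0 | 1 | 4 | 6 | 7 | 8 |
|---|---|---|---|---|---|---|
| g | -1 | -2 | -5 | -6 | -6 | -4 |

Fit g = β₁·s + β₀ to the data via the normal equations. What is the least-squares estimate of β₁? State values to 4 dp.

β₁ = -0.5250

The normal system MᵀM·[β₁, β₀]ᵀ = Mᵀg is [[166, 26]; [26, 6]]·[β₁, β₀]ᵀ = [-132, -24]ᵀ.
Determinant 166·6 − 26² = 320.
β₁ = ((-132)·6 − 26·(-24))/320 = -21/40; β₀ = (166·(-24) − 26·(-132))/320 = -69/40.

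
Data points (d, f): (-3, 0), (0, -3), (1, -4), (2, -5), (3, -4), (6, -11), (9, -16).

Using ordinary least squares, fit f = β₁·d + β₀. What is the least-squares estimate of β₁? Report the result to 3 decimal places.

MᵀM·[β₁, β₀]ᵀ = Mᵀf reads: 140·β₁ + 18·β₀ = -236;  18·β₁ + 7·β₀ = -43.
(Σd·d = 140, Σd = 18, Σ1 = 7, Σd·f = -236, Σf = -43.)
det = 140·7 − 18² = 656.
β₁ = ((-236)·7 − 18·(-43))/656 = -439/328; β₀ = (140·(-43) − 18·(-236))/656 = -443/164.

β₁ = -1.338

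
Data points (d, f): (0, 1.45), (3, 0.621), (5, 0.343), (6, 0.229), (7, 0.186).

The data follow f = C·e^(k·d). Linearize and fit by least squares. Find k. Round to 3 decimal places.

k = -0.299

Let Y = ln f. Fitting Y = k·d + ln C by least squares:
Over the data: Σd = 21.0000, Σ(d)² = 119.0000, Σln f = -4.3309, Σd·ln f = -27.3977.
Normal system: [[119.0000, 21.0000]; [21.0000, 5]]·[k, ln C]ᵀ = [-27.3977, -4.3309]ᵀ.
Δ = 119.0000·5 − (21.0000)² = 154.0000; k = (-27.3977·5 − 21.0000·-4.3309)/154.0000 = -0.29895, ln C = (119.0000·-4.3309 − 21.0000·-27.3977)/154.0000 = 0.38942.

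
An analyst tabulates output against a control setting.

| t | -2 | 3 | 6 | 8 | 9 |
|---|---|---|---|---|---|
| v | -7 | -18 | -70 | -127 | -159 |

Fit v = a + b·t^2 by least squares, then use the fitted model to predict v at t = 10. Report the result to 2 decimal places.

Sums needed: Σ1 = 5, Σt^2 = 194, Σt^2·t^2 = 12050.
For Aᵀv: Σv = -381, Σt^2·v = -23717.
So AᵀA·[a, b]ᵀ = Aᵀv: [[5, 194]; [194, 12050]]·[a, b]ᵀ = [-381, -23717]ᵀ.
Determinant 5·12050 − 194² = 22614.
a = ((-381)·12050 − 194·(-23717))/22614 = 5024/11307; b = (5·(-23717) − 194·(-381))/22614 = -44671/22614.
At t = 10: v̂ = (5024/11307)·(1) + (-44671/22614)·(100) = -742842/3769.

v̂ = -197.09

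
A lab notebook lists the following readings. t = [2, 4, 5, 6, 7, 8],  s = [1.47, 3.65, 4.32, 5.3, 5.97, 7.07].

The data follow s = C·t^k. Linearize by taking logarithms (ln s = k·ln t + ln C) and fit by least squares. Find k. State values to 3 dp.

With ln sᵢ as the transformed response and ln tᵢ as the regressor:
Σln t = 9.5060, Σ(ln t)² = 16.3136, Σln s = 8.5536, Σln t·ln s = 14.9490.
Equations: 16.3136·k + 9.5060·ln C = 14.9490;  9.5060·k + 6·ln C = 8.5536.
Δ = 16.3136·6 − (9.5060)² = 7.5177; k = (14.9490·6 − 9.5060·8.5536)/7.5177 = 1.11523, ln C = (16.3136·8.5536 − 9.5060·14.9490)/7.5177 = -0.34130.

k = 1.115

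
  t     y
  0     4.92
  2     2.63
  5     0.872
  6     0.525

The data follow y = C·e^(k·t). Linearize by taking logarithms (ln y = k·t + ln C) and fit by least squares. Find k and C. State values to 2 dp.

Taking logs, ln y = k·t + ln C, so regress ln y on t.
Σt = 13.0000, Σ(t)² = 65.0000, Σln y = 1.7790, Σt·ln y = -2.6170.
Equations: 65.0000·k + 13.0000·ln C = -2.6170;  13.0000·k + 4·ln C = 1.7790.
Δ = 65.0000·4 − (13.0000)² = 91.0000; k = (-2.6170·4 − 13.0000·1.7790)/91.0000 = -0.36917, ln C = (65.0000·1.7790 − 13.0000·-2.6170)/91.0000 = 1.64455, so C = exp(1.64455) = 5.17868.

k = -0.37, C = 5.18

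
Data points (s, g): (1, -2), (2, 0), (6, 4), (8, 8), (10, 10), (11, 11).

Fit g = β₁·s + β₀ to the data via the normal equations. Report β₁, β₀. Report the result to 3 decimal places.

From the data, Σs·s = 326, Σs = 38, Σ1 = 6.
Moment sums: Σs·g = 307, Σg = 31.
Normal equations: [[326, 38]; [38, 6]]·[β₁, β₀]ᵀ = [307, 31]ᵀ.
Determinant 326·6 − 38² = 512.
β₁ = (307·6 − 38·31)/512 = 83/64; β₀ = (326·31 − 38·307)/512 = -195/64.

β₁ = 1.297, β₀ = -3.047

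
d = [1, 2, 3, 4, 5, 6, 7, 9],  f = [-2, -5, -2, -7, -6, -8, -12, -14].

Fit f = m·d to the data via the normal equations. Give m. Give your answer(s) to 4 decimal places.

m = -1.5113

Entries of XᵀX: Σd·d = 221.
And Σd·f = -334.
m = (-334)/221 = -1.51131.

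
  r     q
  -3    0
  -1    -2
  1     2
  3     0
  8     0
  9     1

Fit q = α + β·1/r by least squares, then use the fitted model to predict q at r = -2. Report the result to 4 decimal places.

Setting ∂/∂α … = 0 gives: 6·α + (17/72)·β = 1;  (17/72)·α + (11665/5184)·β = 37/9.
(Σ1 = 6, Σ1/r = 17/72, Σ1/r·1/r = 11665/5184, Σq = 1, Σ1/r·q = 37/9.)
Δ = 6·(11665/5184) − (17/72)² = 69701/5184.
α = (1·(11665/5184) − (17/72)·(37/9))/(69701/5184) = 6633/69701; β = (6·(37/9) − (17/72)·1)/(69701/5184) = 126648/69701.
At r = -2: q̂ = (6633/69701)·(1) + (126648/69701)·(-1/2) = -56691/69701.

q̂ = -0.8133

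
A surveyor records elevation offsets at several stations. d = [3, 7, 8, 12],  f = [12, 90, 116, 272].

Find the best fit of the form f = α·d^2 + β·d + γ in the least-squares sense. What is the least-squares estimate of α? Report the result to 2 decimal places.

Compute the Gram sums: Σd^2·d^2 = 27314, Σd^2·d = 2610, Σd^2 = 266, Σd·d = 266, Σd = 30, Σ1 = 4.
For Mᵀf: Σd^2·f = 51110, Σd·f = 4858, Σf = 490.
Normal equations: [[27314, 2610, 266]; [2610, 266, 30]; [266, 30, 4]]·[α, β, γ]ᵀ = [51110, 4858, 490]ᵀ.
Row-reducing yields α = 39/20, β = -65/164, γ = -1723/410.

α = 1.95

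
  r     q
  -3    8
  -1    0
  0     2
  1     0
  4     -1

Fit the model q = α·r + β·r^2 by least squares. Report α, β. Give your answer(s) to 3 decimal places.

Normal-equation sums: Σr·r = 27, Σr·r^2 = 37, Σr^2·r^2 = 339.
Moment sums: Σr·q = -28, Σr^2·q = 56.
XᵀX·[α, β]ᵀ = Xᵀq becomes [[27, 37]; [37, 339]]·[α, β]ᵀ = [-28, 56]ᵀ.
Eliminating β: 339·(row 1) − 37·(row 2) gives 7784·α = 339·(-28) − 37·56 = -11564, so α = -413/278.
Then β = (56 − 37·(-413/278))/339 = 91/278.

α = -1.486, β = 0.327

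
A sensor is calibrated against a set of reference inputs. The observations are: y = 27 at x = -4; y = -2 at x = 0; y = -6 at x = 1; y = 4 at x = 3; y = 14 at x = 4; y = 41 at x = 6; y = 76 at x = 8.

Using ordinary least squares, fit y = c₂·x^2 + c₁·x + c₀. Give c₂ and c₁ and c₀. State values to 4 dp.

c₂ = 1.4706, c₁ = -1.7007, c₀ = -3.4582

Setting ∂/∂c₂ … = 0 gives: 5986·c₂ + 756·c₁ + 142·c₀ = 7026;  756·c₂ + 142·c₁ + 18·c₀ = 808;  142·c₂ + 18·c₁ + 7·c₀ = 154.
(Σx^2·x^2 = 5986, Σx^2·x = 756, Σx^2 = 142, Σx·x = 142, Σx = 18, Σ1 = 7, Σx^2·y = 7026, Σx·y = 808, Σy = 154.)
Solving the 3×3 system (Gaussian elimination) gives c₂ = 371777/252813, c₁ = -143318/84271, c₀ = -79480/22983.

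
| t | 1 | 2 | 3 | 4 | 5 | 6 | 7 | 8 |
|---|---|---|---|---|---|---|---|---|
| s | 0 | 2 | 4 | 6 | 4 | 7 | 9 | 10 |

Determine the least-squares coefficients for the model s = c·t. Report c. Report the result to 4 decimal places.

c = 1.2010

From the data, Σt·t = 204.
Moment sums: Σt·s = 245.
So AᵀA·[c]ᵀ = Aᵀs: [[204]]·[c]ᵀ = [245]ᵀ.
c = 245/204 = 1.20098.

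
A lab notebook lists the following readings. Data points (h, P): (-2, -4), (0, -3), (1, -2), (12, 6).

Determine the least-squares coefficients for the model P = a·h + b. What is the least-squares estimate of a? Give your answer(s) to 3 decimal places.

a = 0.726

Setting ∂/∂a … = 0 gives: 149·a + 11·b = 78;  11·a + 4·b = -3.
Eliminating b: 4·(row 1) − 11·(row 2) gives 475·a = 4·78 − 11·(-3) = 345, so a = 69/95.
Then b = ((-3) − 11·(69/95))/4 = -261/95.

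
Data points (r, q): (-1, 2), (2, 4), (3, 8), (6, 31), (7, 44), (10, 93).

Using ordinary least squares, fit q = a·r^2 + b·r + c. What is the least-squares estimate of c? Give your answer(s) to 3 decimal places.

c = 0.742

Sums needed: Σr^2·r^2 = 13795, Σr^2·r = 1593, Σr^2 = 199, Σr·r = 199, Σr = 27, Σ1 = 6.
And Σr^2·q = 12662, Σr·q = 1454, Σq = 182.
Normal equations: [[13795, 1593, 199]; [1593, 199, 27]; [199, 27, 6]]·[a, b, c]ᵀ = [12662, 1454, 182]ᵀ.
Inverting the 3×3 Gram matrix, [a, b, c]ᵀ = [683/688, -15805/21328, 7917/10664]ᵀ.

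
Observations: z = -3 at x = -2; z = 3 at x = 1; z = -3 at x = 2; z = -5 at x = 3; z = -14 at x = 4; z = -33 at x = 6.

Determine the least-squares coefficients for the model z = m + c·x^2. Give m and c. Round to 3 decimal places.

m = 2.321, c = -0.985

The normal system MᵀM·[m, c]ᵀ = Mᵀz is [[6, 70]; [70, 1666]]·[m, c]ᵀ = [-55, -1478]ᵀ.
det = 6·1666 − 70² = 5096.
m = ((-55)·1666 − 70·(-1478))/5096 = 65/28; c = (6·(-1478) − 70·(-55))/5096 = -193/196.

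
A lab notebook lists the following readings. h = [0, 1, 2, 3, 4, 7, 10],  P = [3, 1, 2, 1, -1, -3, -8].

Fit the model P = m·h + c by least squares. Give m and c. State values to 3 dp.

Sums needed: Σh·h = 179, Σh = 27, Σ1 = 7.
For MᵀP: Σh·P = -97, ΣP = -5.
MᵀM·[m, c]ᵀ = MᵀP becomes [[179, 27]; [27, 7]]·[m, c]ᵀ = [-97, -5]ᵀ.
det = 179·7 − 27² = 524.
m = ((-97)·7 − 27·(-5))/524 = -136/131; c = (179·(-5) − 27·(-97))/524 = 431/131.

m = -1.038, c = 3.290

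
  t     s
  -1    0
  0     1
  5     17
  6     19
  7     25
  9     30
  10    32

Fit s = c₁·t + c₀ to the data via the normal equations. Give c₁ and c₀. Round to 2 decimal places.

c₁ = 3.05, c₀ = 2.01

Normal-equation sums: Σt·t = 292, Σt = 36, Σ1 = 7.
For Aᵀs: Σt·s = 964, Σs = 124.
So AᵀA·[c₁, c₀]ᵀ = Aᵀs: [[292, 36]; [36, 7]]·[c₁, c₀]ᵀ = [964, 124]ᵀ.
Eliminating c₀: 7·(row 1) − 36·(row 2) gives 748·c₁ = 7·964 − 36·124 = 2284, so c₁ = 571/187.
Then c₀ = (124 − 36·(571/187))/7 = 376/187.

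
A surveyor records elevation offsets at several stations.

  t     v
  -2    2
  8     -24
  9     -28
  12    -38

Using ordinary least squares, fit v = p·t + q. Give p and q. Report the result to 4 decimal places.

AᵀA·[p, q]ᵀ = Aᵀv reads: 293·p + 27·q = -904;  27·p + 4·q = -88.
(Σt·t = 293, Σt = 27, Σ1 = 4, Σt·v = -904, Σv = -88.)
det = 293·4 − 27² = 443.
p = ((-904)·4 − 27·(-88))/443 = -1240/443; q = (293·(-88) − 27·(-904))/443 = -1376/443.

p = -2.7991, q = -3.1061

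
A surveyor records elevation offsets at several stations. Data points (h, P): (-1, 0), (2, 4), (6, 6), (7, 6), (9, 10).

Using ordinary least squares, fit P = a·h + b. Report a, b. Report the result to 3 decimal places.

Forming MᵀM = [[171, 23]; [23, 5]] and MᵀP = [176, 26]ᵀ gives MᵀM·[a, b]ᵀ = MᵀP.
det = 171·5 − 23² = 326.
a = (176·5 − 23·26)/326 = 141/163; b = (171·26 − 23·176)/326 = 199/163.

a = 0.865, b = 1.221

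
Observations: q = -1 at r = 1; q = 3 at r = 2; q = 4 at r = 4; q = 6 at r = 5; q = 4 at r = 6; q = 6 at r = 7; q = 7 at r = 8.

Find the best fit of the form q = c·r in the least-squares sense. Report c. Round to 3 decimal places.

Normal-equation sums: Σr·r = 195.
Moment sums: Σr·q = 173.
Hence c = 173 / 195 ≈ 0.887179.

c = 0.887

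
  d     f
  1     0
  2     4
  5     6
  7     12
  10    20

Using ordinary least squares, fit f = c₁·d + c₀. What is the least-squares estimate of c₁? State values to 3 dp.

Forming AᵀA = [[179, 25]; [25, 5]] and Aᵀf = [322, 42]ᵀ gives AᵀA·[c₁, c₀]ᵀ = Aᵀf.
Δ = 179·5 − 25² = 270.
c₁ = (322·5 − 25·42)/270 = 56/27; c₀ = (179·42 − 25·322)/270 = -266/135.

c₁ = 2.074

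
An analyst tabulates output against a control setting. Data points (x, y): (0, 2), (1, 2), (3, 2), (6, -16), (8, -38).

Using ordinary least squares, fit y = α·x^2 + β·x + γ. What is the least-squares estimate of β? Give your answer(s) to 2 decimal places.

Compute the Gram sums: Σx^2·x^2 = 5474, Σx^2·x = 756, Σx^2 = 110, Σx·x = 110, Σx = 18, Σ1 = 5.
And Σx^2·y = -2988, Σx·y = -392, Σy = -48.
Normal equations: [[5474, 756, 110]; [756, 110, 18]; [110, 18, 5]]·[α, β, γ]ᵀ = [-2988, -392, -48]ᵀ.
Solving the 3×3 system (Gaussian elimination) gives α = -3506/3517, β = 10868/3517, γ = 4244/3517.

β = 3.09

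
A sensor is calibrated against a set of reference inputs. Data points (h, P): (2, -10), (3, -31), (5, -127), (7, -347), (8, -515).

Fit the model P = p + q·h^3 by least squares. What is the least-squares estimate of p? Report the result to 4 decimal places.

p = -2.7470

Forming AᵀA = [[5, 1015]; [1015, 396211]] and AᵀP = [-1030, -399493]ᵀ gives AᵀA·[p, q]ᵀ = AᵀP.
Δ = 5·396211 − 1015² = 950830.
p = ((-1030)·396211 − 1015·(-399493))/950830 = -522387/190166; q = (5·(-399493) − 1015·(-1030))/950830 = -190403/190166.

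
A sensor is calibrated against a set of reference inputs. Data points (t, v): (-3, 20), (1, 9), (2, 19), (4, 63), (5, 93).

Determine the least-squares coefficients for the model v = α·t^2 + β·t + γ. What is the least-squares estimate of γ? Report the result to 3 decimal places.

Entries of XᵀX: Σt^2·t^2 = 979, Σt^2·t = 171, Σt^2 = 55, Σt·t = 55, Σt = 9, Σ1 = 5.
Right-hand side: Σt^2·v = 3598, Σt·v = 704, Σv = 204.
Normal equations: [[979, 171, 55]; [171, 55, 9]; [55, 9, 5]]·[α, β, γ]ᵀ = [3598, 704, 204]ᵀ.
Solving the 3×3 system (Gaussian elimination) gives α = 35357/11659, β = 35594/11659, γ = 22691/11659.

γ = 1.946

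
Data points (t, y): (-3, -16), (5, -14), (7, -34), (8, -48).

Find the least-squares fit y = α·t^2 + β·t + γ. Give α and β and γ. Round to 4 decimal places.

α = -1.0528, β = 2.3755, γ = 0.5930

The normal equations are: 7203·α + 953·β + 147·γ = -5232;  953·α + 147·β + 17·γ = -644;  147·α + 17·β + 4·γ = -112.
Inverting the 3×3 Gram matrix, [α, β, γ]ᵀ = [-2175/2066, 63801/26858, 7964/13429]ᵀ.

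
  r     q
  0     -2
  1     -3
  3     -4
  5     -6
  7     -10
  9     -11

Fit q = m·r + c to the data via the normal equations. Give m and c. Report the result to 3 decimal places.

m = -1.052, c = -1.616

The normal equations are: 165·m + 25·c = -214;  25·m + 6·c = -36.
Δ = 165·6 − 25² = 365.
m = ((-214)·6 − 25·(-36))/365 = -384/365; c = (165·(-36) − 25·(-214))/365 = -118/73.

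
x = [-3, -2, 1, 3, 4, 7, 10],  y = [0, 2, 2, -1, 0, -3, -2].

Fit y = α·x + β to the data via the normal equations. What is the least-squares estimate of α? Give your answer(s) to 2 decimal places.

α = -0.31

Forming MᵀM = [[188, 20]; [20, 7]] and Mᵀy = [-46, -2]ᵀ gives MᵀM·[α, β]ᵀ = Mᵀy.
det = 188·7 − 20² = 916.
α = ((-46)·7 − 20·(-2))/916 = -141/458; β = (188·(-2) − 20·(-46))/916 = 136/229.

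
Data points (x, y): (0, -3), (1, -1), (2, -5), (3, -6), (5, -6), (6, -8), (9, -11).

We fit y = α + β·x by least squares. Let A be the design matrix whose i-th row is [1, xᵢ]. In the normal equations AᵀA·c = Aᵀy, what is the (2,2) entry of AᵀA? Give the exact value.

156

Row 2 ↔ basis x, column 2 ↔ basis x, so (AᵀA)_{2,2} = Σᵢ (x)·(x) = (0)·(0) + (1)·(1) + (2)·(2) + (3)·(3) + (5)·(5) + (6)·(6) + (9)·(9) = 156.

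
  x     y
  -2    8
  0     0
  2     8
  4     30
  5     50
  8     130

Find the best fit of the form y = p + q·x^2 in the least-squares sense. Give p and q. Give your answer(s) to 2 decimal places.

p = -0.63, q = 2.03

From the data, Σ1 = 6, Σx^2 = 113, Σx^2·x^2 = 5009.
Right-hand side: Σy = 226, Σx^2·y = 10114.
So AᵀA·[p, q]ᵀ = Aᵀy: [[6, 113]; [113, 5009]]·[p, q]ᵀ = [226, 10114]ᵀ.
Δ = 6·5009 − 113² = 17285.
p = (226·5009 − 113·10114)/17285 = -10848/17285; q = (6·10114 − 113·226)/17285 = 35146/17285.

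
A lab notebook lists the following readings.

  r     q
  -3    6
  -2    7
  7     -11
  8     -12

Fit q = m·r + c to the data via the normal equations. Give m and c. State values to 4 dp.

m = -1.7822, c = 1.9554

With design matrix M, MᵀM = [[126, 10]; [10, 4]] and Mᵀq = [-205, -10]ᵀ.
Eliminating c: 4·(row 1) − 10·(row 2) gives 404·m = 4·(-205) − 10·(-10) = -720, so m = -180/101.
Then c = ((-10) − 10·(-180/101))/4 = 395/202.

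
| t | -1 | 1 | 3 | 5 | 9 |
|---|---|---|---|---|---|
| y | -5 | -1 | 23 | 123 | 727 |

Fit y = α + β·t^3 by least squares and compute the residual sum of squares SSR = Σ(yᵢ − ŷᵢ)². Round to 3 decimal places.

SSR = 3.714

The normal system AᵀA·[α, β]ᵀ = Aᵀy is [[5, 881]; [881, 547797]]·[α, β]ᵀ = [867, 545983]ᵀ.
det = 5·547797 − 881² = 1962824.
α = (867·547797 − 881·545983)/1962824 = -758878/245353; β = (5·545983 − 881·867)/1962824 = 245761/245353.
Residuals: -222126/245353, 3668/3361, -233550/245353, 217172/245353, -29260/245353; SSR = 911352/245353.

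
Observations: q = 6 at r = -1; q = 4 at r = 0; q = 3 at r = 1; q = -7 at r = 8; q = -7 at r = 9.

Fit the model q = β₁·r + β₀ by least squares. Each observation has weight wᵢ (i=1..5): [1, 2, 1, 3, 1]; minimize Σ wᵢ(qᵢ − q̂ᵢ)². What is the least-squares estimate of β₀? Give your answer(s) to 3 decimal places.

Entries of XᵀWX: Σwᵢ·r·r = 275, Σwᵢ·r = 33, Σwᵢ·1 = 8.
Moment sums: Σwᵢ·r·q = -234, Σwᵢ·q = -11.
XᵀWX·[β₁, β₀]ᵀ = XᵀWq becomes [[275, 33]; [33, 8]]·[β₁, β₀]ᵀ = [-234, -11]ᵀ.
Determinant 275·8 − 33² = 1111.
β₁ = ((-234)·8 − 33·(-11))/1111 = -1509/1111; β₀ = (275·(-11) − 33·(-234))/1111 = 427/101.

β₀ = 4.228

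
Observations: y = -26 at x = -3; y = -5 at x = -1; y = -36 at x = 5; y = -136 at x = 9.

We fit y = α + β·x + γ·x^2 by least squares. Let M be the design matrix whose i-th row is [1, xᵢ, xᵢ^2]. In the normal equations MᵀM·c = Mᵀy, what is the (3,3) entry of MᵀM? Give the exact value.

Row 3 ↔ basis x^2, column 3 ↔ basis x^2, so (MᵀM)_{3,3} = Σᵢ (x^2)·(x^2) = (9)·(9) + (1)·(1) + (25)·(25) + (81)·(81) = 7268.

7268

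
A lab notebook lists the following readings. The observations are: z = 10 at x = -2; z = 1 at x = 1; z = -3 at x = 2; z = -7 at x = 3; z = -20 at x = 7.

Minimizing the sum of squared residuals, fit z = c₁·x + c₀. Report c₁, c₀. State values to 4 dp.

c₁ = -3.3692, c₀ = 3.6121

Compute the Gram sums: Σx·x = 67, Σx = 11, Σ1 = 5.
And Σx·z = -186, Σz = -19.
det = 67·5 − 11² = 214.
c₁ = ((-186)·5 − 11·(-19))/214 = -721/214; c₀ = (67·(-19) − 11·(-186))/214 = 773/214.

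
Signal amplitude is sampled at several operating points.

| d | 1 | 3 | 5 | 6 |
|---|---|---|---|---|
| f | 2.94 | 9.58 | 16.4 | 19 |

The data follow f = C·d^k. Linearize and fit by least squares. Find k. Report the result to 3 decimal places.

Let Y = ln f. Fitting Y = k·ln d + ln C by least squares:
Over the data: Σln d = 4.4998, Σ(ln d)² = 7.0076, Σln f = 9.0798, Σln d·ln f = 12.2603.
Normal system: [[7.0076, 4.4998]; [4.4998, 4]]·[k, ln C]ᵀ = [12.2603, 9.0798]ᵀ.
Δ = 7.0076·4 − (4.4998)² = 7.7823; k = (12.2603·4 − 4.4998·9.0798)/7.7823 = 1.05159, ln C = (7.0076·9.0798 − 4.4998·12.2603)/7.7823 = 1.08697.

k = 1.052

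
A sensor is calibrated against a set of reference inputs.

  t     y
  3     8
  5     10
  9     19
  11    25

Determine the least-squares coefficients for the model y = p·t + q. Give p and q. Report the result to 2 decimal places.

From the data, Σt·t = 236, Σt = 28, Σ1 = 4.
For Xᵀy: Σt·y = 520, Σy = 62.
So XᵀX·[p, q]ᵀ = Xᵀy: [[236, 28]; [28, 4]]·[p, q]ᵀ = [520, 62]ᵀ.
det = 236·4 − 28² = 160.
p = (520·4 − 28·62)/160 = 43/20; q = (236·62 − 28·520)/160 = 9/20.

p = 2.15, q = 0.45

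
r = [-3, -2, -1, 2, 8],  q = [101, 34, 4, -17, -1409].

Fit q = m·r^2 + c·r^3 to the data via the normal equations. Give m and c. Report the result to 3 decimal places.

AᵀA·[m, c]ᵀ = Aᵀq reads: 4210·m + 32524·c = -89195;  32524·m + 263002·c = -724547.
Δ = 4210·263002 − 32524² = 49427844.
m = ((-89195)·263002 − 32524·(-724547))/49427844 = 17783873/8237974; c = (4210·(-724547) − 32524·(-89195))/49427844 = -24894115/8237974.

m = 2.159, c = -3.022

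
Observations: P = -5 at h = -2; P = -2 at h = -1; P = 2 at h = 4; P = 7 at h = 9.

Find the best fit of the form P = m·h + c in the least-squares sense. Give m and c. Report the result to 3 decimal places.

AᵀA·[m, c]ᵀ = AᵀP reads: 102·m + 10·c = 83;  10·m + 4·c = 2.
Eliminating c: 4·(row 1) − 10·(row 2) gives 308·m = 4·83 − 10·2 = 312, so m = 78/77.
Then c = (2 − 10·(78/77))/4 = -313/154.

m = 1.013, c = -2.032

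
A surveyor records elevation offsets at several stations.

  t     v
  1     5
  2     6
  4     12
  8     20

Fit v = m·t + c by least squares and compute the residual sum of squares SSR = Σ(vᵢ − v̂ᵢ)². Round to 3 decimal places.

SSR = 1.391

Forming XᵀX = [[85, 15]; [15, 4]] and Xᵀv = [225, 43]ᵀ gives XᵀX·[m, c]ᵀ = Xᵀv.
Determinant 85·4 − 15² = 115.
m = (225·4 − 15·43)/115 = 51/23; c = (85·43 − 15·225)/115 = 56/23.
Residuals: 8/23, -20/23, 16/23, -4/23; SSR = 32/23.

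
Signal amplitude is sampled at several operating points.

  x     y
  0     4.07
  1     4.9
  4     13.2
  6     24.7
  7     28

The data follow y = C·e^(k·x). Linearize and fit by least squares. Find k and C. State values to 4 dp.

k = 0.2923, C = 3.9362

Linearized form: ln y = k·x + ln C. From the 5 transformed points,
Σx = 18.0000, Σ(x)² = 102.0000, Σln y = 12.1121, Σx·ln y = 54.4764.
Equations: 102.0000·k + 18.0000·ln C = 54.4764;  18.0000·k + 5·ln C = 12.1121.
Slope k = (n·Σx·ln y − Σx·Σln y)/(n·Σ(x)² − (Σx)²) = (5·54.4764 − 18.0000·12.1121)/186.0000 = 0.29228; ln C = (Σln y − k·Σx)/n = 1.37022, so C = exp(1.37022) = 3.93620.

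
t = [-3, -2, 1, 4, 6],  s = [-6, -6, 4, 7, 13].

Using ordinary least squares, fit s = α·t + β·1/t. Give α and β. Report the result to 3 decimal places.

Setting ∂/∂α … = 0 gives: 66·α + 5·β = 140;  5·α + (209/144)·β = 155/12.
(Σt·t = 66, Σt·1/t = 5, Σ1/t·1/t = 209/144, Σt·s = 140, Σ1/t·s = 155/12.)
Δ = 66·(209/144) − 5² = 1699/24.
α = (140·(209/144) − 5·(155/12))/(1699/24) = 9980/5097; β = (66·(155/12) − 5·140)/(1699/24) = 3660/1699.

α = 1.958, β = 2.154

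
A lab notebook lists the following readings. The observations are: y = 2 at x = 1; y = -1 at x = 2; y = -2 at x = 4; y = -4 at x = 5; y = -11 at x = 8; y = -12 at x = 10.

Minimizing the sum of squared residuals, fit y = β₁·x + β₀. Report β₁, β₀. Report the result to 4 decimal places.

β₁ = -1.6000, β₀ = 3.3333

The normal system AᵀA·[β₁, β₀]ᵀ = Aᵀy is [[210, 30]; [30, 6]]·[β₁, β₀]ᵀ = [-236, -28]ᵀ.
Δ = 210·6 − 30² = 360.
β₁ = ((-236)·6 − 30·(-28))/360 = -8/5; β₀ = (210·(-28) − 30·(-236))/360 = 10/3.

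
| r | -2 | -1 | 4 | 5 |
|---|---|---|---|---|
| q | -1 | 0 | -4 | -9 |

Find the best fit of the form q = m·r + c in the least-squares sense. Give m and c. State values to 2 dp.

From the data, Σr·r = 46, Σr = 6, Σ1 = 4.
And Σr·q = -59, Σq = -14.
Determinant 46·4 − 6² = 148.
m = ((-59)·4 − 6·(-14))/148 = -38/37; c = (46·(-14) − 6·(-59))/148 = -145/74.

m = -1.03, c = -1.96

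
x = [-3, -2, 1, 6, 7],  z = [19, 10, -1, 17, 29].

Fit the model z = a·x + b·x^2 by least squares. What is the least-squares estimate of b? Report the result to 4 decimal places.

b = 1.0280

Normal-equation sums: Σx·x = 99, Σx·x^2 = 525, Σx^2·x^2 = 3795.
Moment sums: Σx·z = 227, Σx^2·z = 2243.
MᵀM·[a, b]ᵀ = Mᵀz becomes [[99, 525]; [525, 3795]]·[a, b]ᵀ = [227, 2243]ᵀ.
Eliminating b: 3795·(row 1) − 525·(row 2) gives 100080·a = 3795·227 − 525·2243 = -316110, so a = -10537/3336.
Then b = (2243 − 525·(-10537/3336))/3795 = 17147/16680.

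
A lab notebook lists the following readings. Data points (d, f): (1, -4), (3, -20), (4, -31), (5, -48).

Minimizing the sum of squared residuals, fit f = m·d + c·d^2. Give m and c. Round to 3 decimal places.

Forming MᵀM = [[51, 217]; [217, 963]] and Mᵀf = [-428, -1880]ᵀ gives MᵀM·[m, c]ᵀ = Mᵀf.
Determinant 51·963 − 217² = 2024.
m = ((-428)·963 − 217·(-1880))/2024 = -1051/506; c = (51·(-1880) − 217·(-428))/2024 = -751/506.

m = -2.077, c = -1.484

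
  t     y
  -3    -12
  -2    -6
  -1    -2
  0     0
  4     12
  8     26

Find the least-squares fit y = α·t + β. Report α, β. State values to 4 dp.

α = 3.2727, β = -0.2727

Setting ∂/∂α … = 0 gives: 94·α + 6·β = 306;  6·α + 6·β = 18.
Eliminating β: 6·(row 1) − 6·(row 2) gives 528·α = 6·306 − 6·18 = 1728, so α = 36/11.
Then β = (18 − 6·(36/11))/6 = -3/11.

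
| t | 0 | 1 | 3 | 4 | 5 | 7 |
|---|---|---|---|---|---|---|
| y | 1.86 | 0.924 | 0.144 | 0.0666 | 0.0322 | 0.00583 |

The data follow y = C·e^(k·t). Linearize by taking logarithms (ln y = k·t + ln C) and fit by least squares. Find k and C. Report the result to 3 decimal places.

With ln yᵢ as the transformed response and tᵢ as the regressor:
Sums: Σt = 20.0000, Σ(t)² = 100.0000, Σln y = -12.6860, Σt·ln y = -69.9212.
Normal system: [[100.0000, 20.0000]; [20.0000, 6]]·[k, ln C]ᵀ = [-69.9212, -12.6860]ᵀ.
Solving (det = 200.0000): k = -0.82904, ln C = 0.64913, so C = exp(0.64913) = 1.91387.

k = -0.829, C = 1.914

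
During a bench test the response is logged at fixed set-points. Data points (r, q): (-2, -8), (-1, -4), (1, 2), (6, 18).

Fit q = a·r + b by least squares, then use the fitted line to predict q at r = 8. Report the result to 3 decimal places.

q̂ = 24.474

Compute the Gram sums: Σr·r = 42, Σr = 4, Σ1 = 4.
And Σr·q = 130, Σq = 8.
Determinant 42·4 − 4² = 152.
a = (130·4 − 4·8)/152 = 61/19; b = (42·8 − 4·130)/152 = -23/19.
At r = 8: q̂ = (61/19)·(8) + (-23/19)·(1) = 465/19.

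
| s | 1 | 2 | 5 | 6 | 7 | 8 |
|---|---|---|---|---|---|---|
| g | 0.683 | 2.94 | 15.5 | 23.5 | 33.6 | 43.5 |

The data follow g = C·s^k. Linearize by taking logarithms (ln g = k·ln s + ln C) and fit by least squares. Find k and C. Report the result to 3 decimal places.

k = 1.972, C = 0.701

With ln gᵢ as the transformed response and ln sᵢ as the regressor:
Σln s = 8.1197, Σ(ln s)² = 14.3918, Σln g = 13.8823, Σln s·ln g = 25.4995.
Equations: 14.3918·k + 8.1197·ln C = 25.4995;  8.1197·k + 6·ln C = 13.8823.
Slope k = (n·Σln s·ln g − Σln s·Σln g)/(n·Σ(ln s)² − (Σln s)²) = (6·25.4995 − 8.1197·13.8823)/20.4213 = 1.97231; ln C = (Σln g − k·Σln s)/n = -0.35538, so C = exp(-0.35538) = 0.70091.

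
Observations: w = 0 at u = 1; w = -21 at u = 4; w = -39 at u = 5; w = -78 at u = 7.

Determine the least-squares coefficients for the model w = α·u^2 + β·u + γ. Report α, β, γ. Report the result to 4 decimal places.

α = -1.8500, β = 1.7100, γ = 0.3200

Normal-equation sums: Σu^2·u^2 = 3283, Σu^2·u = 533, Σu^2 = 91, Σu·u = 91, Σu = 17, Σ1 = 4.
Right-hand side: Σu^2·w = -5133, Σu·w = -825, Σw = -138.
So MᵀM·[α, β, γ]ᵀ = Mᵀw: [[3283, 533, 91]; [533, 91, 17]; [91, 17, 4]]·[α, β, γ]ᵀ = [-5133, -825, -138]ᵀ.
Inverting the 3×3 Gram matrix, [α, β, γ]ᵀ = [-37/20, 171/100, 8/25]ᵀ.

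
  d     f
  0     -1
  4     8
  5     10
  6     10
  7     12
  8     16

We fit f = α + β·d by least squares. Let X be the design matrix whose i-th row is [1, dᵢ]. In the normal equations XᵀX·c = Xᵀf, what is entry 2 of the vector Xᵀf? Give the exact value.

Entry 2 ↔ basis d, so (Xᵀf)_{2} = Σᵢ (d)·fᵢ = (0)·(-1) + (4)·(8) + (5)·(10) + (6)·(10) + (7)·(12) + (8)·(16) = 354.

354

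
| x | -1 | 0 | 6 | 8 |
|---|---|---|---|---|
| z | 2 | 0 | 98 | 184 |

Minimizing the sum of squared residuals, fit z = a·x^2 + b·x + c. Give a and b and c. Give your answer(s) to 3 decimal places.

Compute the Gram sums: Σx^2·x^2 = 5393, Σx^2·x = 727, Σx^2 = 101, Σx·x = 101, Σx = 13, Σ1 = 4.
And Σx^2·z = 15306, Σx·z = 2058, Σz = 284.
Row-reducing yields a = 845/267, b = -577/267, c = -168/89.

a = 3.165, b = -2.161, c = -1.888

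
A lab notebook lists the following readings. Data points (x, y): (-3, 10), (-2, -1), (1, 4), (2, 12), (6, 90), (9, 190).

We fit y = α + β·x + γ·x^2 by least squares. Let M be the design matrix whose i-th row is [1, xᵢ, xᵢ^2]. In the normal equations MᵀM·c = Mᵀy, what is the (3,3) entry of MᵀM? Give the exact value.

7971

Row 3 ↔ basis x^2, column 3 ↔ basis x^2, so (MᵀM)_{3,3} = Σᵢ (x^2)·(x^2) = (9)·(9) + (4)·(4) + (1)·(1) + (4)·(4) + (36)·(36) + (81)·(81) = 7971.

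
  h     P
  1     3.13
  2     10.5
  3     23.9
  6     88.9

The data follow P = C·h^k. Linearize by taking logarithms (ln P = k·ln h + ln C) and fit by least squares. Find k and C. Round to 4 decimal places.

Let Y = ln P. Fitting Y = k·ln h + ln C by least squares:
Σln h = 3.5835, Σ(ln h)² = 4.8978, Σln P = 11.1538, Σln h·ln P = 13.1573.
Equations: 4.8978·k + 3.5835·ln C = 13.1573;  3.5835·k + 4·ln C = 11.1538.
Δ = 4.8978·4 − (3.5835)² = 6.7496; k = (13.1573·4 − 3.5835·11.1538)/6.7496 = 1.87554, ln C = (4.8978·11.1538 − 3.5835·13.1573)/6.7496 = 1.10819, so C = exp(1.10819) = 3.02887.

k = 1.8755, C = 3.0289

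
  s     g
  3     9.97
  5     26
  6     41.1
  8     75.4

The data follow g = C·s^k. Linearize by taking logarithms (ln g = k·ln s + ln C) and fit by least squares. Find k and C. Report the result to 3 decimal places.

k = 2.066, C = 1.002

Linearized form: ln g = k·ln s + ln C. From the 4 transformed points,
Σln s = 6.5793, Σ(ln s)² = 11.3317, Σln g = 13.5965, Σln s·ln g = 23.4173.
Equations: 11.3317·k + 6.5793·ln C = 23.4173;  6.5793·k + 4·ln C = 13.5965.
Solving (det = 2.0403): k = 2.06552, ln C = 0.00173, so C = exp(0.00173) = 1.00173.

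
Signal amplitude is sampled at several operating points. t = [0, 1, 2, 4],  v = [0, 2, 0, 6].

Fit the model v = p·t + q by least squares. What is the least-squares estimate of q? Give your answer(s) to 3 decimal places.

q = -0.400

XᵀX·[p, q]ᵀ = Xᵀv reads: 21·p + 7·q = 26;  7·p + 4·q = 8.
(Σt·t = 21, Σt = 7, Σ1 = 4, Σt·v = 26, Σv = 8.)
Δ = 21·4 − 7² = 35.
p = (26·4 − 7·8)/35 = 48/35; q = (21·8 − 7·26)/35 = -2/5.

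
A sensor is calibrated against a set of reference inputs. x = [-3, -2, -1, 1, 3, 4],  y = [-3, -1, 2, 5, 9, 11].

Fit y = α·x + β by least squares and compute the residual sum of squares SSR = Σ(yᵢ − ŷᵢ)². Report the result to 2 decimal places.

SSR = 0.79

The normal equations are: 40·α + 2·β = 85;  2·α + 6·β = 23.
(Σx·x = 40, Σx = 2, Σ1 = 6, Σx·y = 85, Σy = 23.)
det = 40·6 − 2² = 236.
α = (85·6 − 2·23)/236 = 116/59; β = (40·23 − 2·85)/236 = 375/118.
Residuals: -33/118, -29/118, 93/118, -17/118, -9/118, -5/118; SSR = 93/118.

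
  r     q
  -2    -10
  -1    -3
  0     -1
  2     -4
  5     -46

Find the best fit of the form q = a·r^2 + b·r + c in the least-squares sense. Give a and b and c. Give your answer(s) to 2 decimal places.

a = -2.11, b = 1.32, c = 0.51

Setting ∂/∂a … = 0 gives: 658·a + 124·b + 34·c = -1209;  124·a + 34·b + 4·c = -215;  34·a + 4·b + 5·c = -64.
(Σr^2·r^2 = 658, Σr^2·r = 124, Σr^2 = 34, Σr·r = 34, Σr = 4, Σ1 = 5, Σr^2·q = -1209, Σr·q = -215, Σq = -64.)
Inverting the 3×3 Gram matrix, [a, b, c]ᵀ = [-1813/858, 1135/858, 73/143]ᵀ.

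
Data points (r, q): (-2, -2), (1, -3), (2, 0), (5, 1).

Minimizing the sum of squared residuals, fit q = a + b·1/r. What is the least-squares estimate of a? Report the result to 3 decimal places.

Normal-equation sums: Σ1 = 4, Σ1/r = 6/5, Σ1/r·1/r = 77/50.
And Σq = -4, Σ1/r·q = -9/5.
So MᵀM·[a, b]ᵀ = Mᵀq: [[4, 6/5]; [6/5, 77/50]]·[a, b]ᵀ = [-4, -9/5]ᵀ.
Eliminating b: (77/50)·(row 1) − (6/5)·(row 2) gives (118/25)·a = (77/50)·(-4) − (6/5)·(-9/5) = -4, so a = -50/59.
Then b = ((-9/5) − (6/5)·(-50/59))/(77/50) = -30/59.

a = -0.847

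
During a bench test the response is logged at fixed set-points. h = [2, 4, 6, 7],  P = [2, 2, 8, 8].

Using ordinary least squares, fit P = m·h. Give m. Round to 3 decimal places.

With design matrix A, AᵀA = [[105]] and AᵀP = [116]ᵀ.
Hence m = 116 / 105 ≈ 1.10476.

m = 1.105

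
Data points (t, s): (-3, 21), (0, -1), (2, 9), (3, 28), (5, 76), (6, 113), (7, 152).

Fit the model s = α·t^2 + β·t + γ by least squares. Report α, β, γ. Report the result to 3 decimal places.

α = 3.032, β = 0.926, γ = -2.958

From the data, Σt^2·t^2 = 4500, Σt^2·t = 692, Σt^2 = 132, Σt·t = 132, Σt = 20, Σ1 = 7.
Moment sums: Σt^2·s = 13893, Σt·s = 2161, Σs = 398.
AᵀA·[α, β, γ]ᵀ = Aᵀs becomes [[4500, 692, 132]; [692, 132, 20]; [132, 20, 7]]·[α, β, γ]ᵀ = [13893, 2161, 398]ᵀ.
Row-reducing yields α = 4869/1606, β = 2973/3212, γ = -2375/803.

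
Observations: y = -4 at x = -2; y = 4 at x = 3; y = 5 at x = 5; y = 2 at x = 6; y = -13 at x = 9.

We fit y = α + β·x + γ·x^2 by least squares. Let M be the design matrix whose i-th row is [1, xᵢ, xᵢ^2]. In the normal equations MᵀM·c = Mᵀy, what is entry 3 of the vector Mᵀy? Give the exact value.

-836

Entry 3 ↔ basis x^2, so (Mᵀy)_{3} = Σᵢ (x^2)·yᵢ = (4)·(-4) + (9)·(4) + (25)·(5) + (36)·(2) + (81)·(-13) = -836.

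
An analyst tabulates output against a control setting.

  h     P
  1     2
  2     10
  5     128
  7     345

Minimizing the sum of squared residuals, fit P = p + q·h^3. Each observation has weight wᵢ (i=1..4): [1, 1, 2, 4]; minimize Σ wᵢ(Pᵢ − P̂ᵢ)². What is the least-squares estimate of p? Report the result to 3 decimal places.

Sums needed: Σwᵢ·1 = 8, Σwᵢ·h^3 = 1631, Σwᵢ·h^3·h^3 = 501911.
And Σwᵢ·P = 1648, Σwᵢ·h^3·P = 505422.
Normal equations: [[8, 1631]; [1631, 501911]]·[p, q]ᵀ = [1648, 505422]ᵀ.
det = 8·501911 − 1631² = 1355127.
p = (1648·501911 − 1631·505422)/1355127 = 2806046/1355127; q = (8·505422 − 1631·1648)/1355127 = 1355488/1355127.

p = 2.071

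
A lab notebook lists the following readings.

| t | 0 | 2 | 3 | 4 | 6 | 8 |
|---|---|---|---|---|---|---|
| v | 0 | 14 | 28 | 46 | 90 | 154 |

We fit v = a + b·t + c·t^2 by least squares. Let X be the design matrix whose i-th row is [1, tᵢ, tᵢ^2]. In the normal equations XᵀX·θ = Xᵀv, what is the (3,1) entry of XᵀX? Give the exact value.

129

Row 3 ↔ basis t^2, column 1 ↔ basis 1, so (XᵀX)_{3,1} = Σᵢ t^2 = (0)·(1) + (4)·(1) + (9)·(1) + (16)·(1) + (36)·(1) + (64)·(1) = 129.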